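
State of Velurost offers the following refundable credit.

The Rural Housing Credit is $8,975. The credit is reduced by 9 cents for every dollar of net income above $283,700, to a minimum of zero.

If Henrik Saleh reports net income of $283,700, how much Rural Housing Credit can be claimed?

$8,975

Rural Housing Credit: $283,700 is at or below the $283,700 threshold, so the full $8,975 applies.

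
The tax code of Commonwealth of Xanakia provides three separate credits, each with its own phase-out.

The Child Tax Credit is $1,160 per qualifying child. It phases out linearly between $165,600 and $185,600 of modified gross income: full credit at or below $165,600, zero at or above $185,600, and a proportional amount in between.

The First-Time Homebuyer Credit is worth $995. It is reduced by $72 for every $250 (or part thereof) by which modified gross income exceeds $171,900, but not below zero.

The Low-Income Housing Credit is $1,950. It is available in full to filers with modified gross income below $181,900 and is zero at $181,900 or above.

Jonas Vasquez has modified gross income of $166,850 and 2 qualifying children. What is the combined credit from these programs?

Child Tax Credit: base = 2 × $1,160 = $2,320. $166,850 is $1,250 into a $20,000 phase-out range, leaving 18,750/20,000 of the credit: $2,320 × 18,750/20,000 = $2,175.
First-Time Homebuyer Credit: $166,850 is at or below the $171,900 threshold, so the full $995 applies.
Low-Income Housing Credit: $166,850 is below the $181,900 cutoff, so the full $1,950 applies.
Total: $2,175 + $995 + $1,950 = $5,120.

$5,120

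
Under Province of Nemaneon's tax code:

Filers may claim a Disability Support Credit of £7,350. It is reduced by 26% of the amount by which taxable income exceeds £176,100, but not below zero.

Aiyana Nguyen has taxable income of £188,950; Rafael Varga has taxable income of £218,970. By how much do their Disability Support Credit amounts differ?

£4,009

Aiyana (£188,950): Disability Support Credit: 26% of the £12,850 excess over £176,100 is £3,341; credit = £7,350 − £3,341 = £4,009.
Rafael (£218,970): Disability Support Credit: 26% of the £42,870 excess over £176,100 is £11,146.20 ≥ base, so the credit is £0.
Difference: |£4,009 − £0| = £4,009.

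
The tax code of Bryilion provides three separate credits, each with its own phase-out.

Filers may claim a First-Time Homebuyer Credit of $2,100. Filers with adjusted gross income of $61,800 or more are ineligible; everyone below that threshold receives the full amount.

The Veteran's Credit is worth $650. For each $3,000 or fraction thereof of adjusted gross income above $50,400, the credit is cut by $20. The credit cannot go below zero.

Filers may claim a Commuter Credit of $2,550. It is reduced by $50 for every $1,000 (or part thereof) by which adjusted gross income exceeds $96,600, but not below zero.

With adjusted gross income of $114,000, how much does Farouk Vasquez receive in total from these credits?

First-Time Homebuyer Credit: $114,000 meets or exceeds the $61,800 cutoff, so the credit is $0.
Veteran's Credit: income exceeds $50,400 by $63,600, which is 22 full-or-partial $3,000 increments; reduction = 22 × $20 = $440, leaving $210.
Commuter Credit: income exceeds $96,600 by $17,400, which is 18 full-or-partial $1,000 increments; reduction = 18 × $50 = $900, leaving $1,650.
Total: $0 + $210 + $1,650 = $1,860.

$1,860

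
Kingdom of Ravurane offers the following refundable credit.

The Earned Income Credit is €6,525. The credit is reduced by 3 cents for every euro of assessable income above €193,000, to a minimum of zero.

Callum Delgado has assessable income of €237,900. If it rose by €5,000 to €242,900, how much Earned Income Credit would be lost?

At €237,900 — 3% of the €44,900 excess over €193,000 is €1,347; credit = €6,525 − €1,347 = €5,178.
At €242,900 — 3% of the €49,900 excess over €193,000 is €1,497; credit = €6,525 − €1,497 = €5,028.
Lost: €5,178 − €5,028 = €150.

€150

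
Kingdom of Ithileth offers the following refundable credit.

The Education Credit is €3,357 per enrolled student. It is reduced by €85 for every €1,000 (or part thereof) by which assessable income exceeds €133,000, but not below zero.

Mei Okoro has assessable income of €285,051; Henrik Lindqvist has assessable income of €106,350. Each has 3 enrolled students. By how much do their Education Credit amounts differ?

Mei (€285,051): Education Credit: base = 3 × €3,357 = €10,071. income exceeds €133,000 by €152,051 → 153 increments × €85 = €13,005 ≥ base, so the credit is €0.
Henrik (€106,350): Education Credit: base = 3 × €3,357 = €10,071. €106,350 is at or below the €133,000 threshold, so the full €10,071 applies.
Difference: |€0 − €10,071| = €10,071.

€10,071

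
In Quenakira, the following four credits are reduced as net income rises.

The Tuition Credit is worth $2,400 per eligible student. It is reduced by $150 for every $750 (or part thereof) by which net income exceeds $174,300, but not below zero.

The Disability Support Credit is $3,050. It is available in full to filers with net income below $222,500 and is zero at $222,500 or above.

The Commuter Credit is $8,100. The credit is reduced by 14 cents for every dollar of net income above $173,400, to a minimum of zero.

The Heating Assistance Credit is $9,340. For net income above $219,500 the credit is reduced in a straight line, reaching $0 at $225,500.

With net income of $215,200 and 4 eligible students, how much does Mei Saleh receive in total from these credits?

$15,988

Tuition Credit: base = 4 × $2,400 = $9,600. income exceeds $174,300 by $40,900, which is 55 full-or-partial $750 increments; reduction = 55 × $150 = $8,250, leaving $1,350.
Disability Support Credit: $215,200 is below the $222,500 cutoff, so the full $3,050 applies.
Commuter Credit: 14% of the $41,800 excess over $173,400 is $5,852; credit = $8,100 − $5,852 = $2,248.
Heating Assistance Credit: $215,200 is at or below the $219,500 threshold, so the full $9,340 applies.
Total: $1,350 + $3,050 + $2,248 + $9,340 = $15,988.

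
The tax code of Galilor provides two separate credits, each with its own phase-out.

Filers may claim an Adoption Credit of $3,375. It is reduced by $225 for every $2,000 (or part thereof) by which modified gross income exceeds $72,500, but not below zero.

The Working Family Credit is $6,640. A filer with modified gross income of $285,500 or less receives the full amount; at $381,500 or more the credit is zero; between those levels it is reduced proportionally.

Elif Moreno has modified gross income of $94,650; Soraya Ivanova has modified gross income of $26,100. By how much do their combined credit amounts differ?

$2,700

Elif ($94,650): Adoption Credit: income exceeds $72,500 by $22,150, which is 12 full-or-partial $2,000 increments; reduction = 12 × $225 = $2,700, leaving $675. Working Family Credit: $94,650 is at or below the $285,500 threshold, so the full $6,640 applies. total $675 + $6,640 = $7,315
Soraya ($26,100): Adoption Credit: $26,100 is at or below the $72,500 threshold, so the full $3,375 applies. Working Family Credit: $26,100 is at or below the $285,500 threshold, so the full $6,640 applies. total $3,375 + $6,640 = $10,015
Difference: |$7,315 − $10,015| = $2,700.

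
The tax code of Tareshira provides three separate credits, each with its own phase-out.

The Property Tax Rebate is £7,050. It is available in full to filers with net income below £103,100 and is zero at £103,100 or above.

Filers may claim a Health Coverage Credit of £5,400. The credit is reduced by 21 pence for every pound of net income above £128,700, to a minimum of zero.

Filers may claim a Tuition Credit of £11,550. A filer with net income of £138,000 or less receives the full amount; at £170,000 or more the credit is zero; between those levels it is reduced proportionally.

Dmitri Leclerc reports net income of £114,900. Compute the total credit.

Property Tax Rebate: £114,900 meets or exceeds the £103,100 cutoff, so the credit is £0.
Health Coverage Credit: £114,900 is at or below the £128,700 threshold, so the full £5,400 applies.
Tuition Credit: £114,900 is at or below the £138,000 threshold, so the full £11,550 applies.
Total: £0 + £5,400 + £11,550 = £16,950.

£16,950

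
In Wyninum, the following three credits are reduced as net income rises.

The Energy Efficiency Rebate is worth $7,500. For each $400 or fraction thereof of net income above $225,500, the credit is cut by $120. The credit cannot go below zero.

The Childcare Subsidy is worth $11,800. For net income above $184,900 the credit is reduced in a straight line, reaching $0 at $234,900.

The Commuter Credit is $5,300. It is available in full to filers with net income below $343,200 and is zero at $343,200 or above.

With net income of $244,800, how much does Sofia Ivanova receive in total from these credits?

$6,920

Energy Efficiency Rebate: income exceeds $225,500 by $19,300, which is 49 full-or-partial $400 increments; reduction = 49 × $120 = $5,880, leaving $1,620.
Childcare Subsidy: $244,800 is at or above $234,900, so the credit is $0.
Commuter Credit: $244,800 is below the $343,200 cutoff, so the full $5,300 applies.
Total: $1,620 + $0 + $5,300 = $6,920.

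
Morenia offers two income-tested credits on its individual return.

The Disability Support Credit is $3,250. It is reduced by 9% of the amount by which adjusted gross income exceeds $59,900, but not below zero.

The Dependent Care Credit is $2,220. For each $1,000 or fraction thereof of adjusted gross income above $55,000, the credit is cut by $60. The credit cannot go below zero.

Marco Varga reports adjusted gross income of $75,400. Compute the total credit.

$2,815

Disability Support Credit: 9% of the $15,500 excess over $59,900 is $1,395; credit = $3,250 − $1,395 = $1,855.
Dependent Care Credit: income exceeds $55,000 by $20,400, which is 21 full-or-partial $1,000 increments; reduction = 21 × $60 = $1,260, leaving $960.
Total: $1,855 + $960 = $2,815.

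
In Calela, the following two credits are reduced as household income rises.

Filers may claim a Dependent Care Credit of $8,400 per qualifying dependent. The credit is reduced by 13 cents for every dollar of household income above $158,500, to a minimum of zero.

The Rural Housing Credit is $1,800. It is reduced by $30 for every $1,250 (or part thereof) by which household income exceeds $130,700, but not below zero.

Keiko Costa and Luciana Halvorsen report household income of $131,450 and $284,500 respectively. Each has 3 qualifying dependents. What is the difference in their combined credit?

$18,150

Keiko ($131,450): Dependent Care Credit: base = 3 × $8,400 = $25,200. $131,450 is at or below the $158,500 threshold, so the full $25,200 applies. Rural Housing Credit: income exceeds $130,700 by $750, which is 1 full-or-partial $1,250 increment; reduction = 1 × $30 = $30, leaving $1,770. total $25,200 + $1,770 = $26,970
Luciana ($284,500): Dependent Care Credit: base = 3 × $8,400 = $25,200. 13% of the $126,000 excess over $158,500 is $16,380; credit = $25,200 − $16,380 = $8,820. Rural Housing Credit: income exceeds $130,700 by $153,800 → 124 increments × $30 = $3,720 ≥ base, so the credit is $0. total $8,820 + $0 = $8,820
Difference: |$26,970 − $8,820| = $18,150.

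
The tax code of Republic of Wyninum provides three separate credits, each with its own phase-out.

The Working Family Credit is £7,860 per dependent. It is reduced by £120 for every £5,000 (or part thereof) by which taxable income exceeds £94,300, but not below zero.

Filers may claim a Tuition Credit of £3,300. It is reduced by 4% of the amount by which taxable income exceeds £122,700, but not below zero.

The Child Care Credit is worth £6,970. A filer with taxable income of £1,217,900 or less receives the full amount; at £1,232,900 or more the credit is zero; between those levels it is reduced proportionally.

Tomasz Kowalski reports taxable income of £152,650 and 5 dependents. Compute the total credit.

Working Family Credit: base = 5 × £7,860 = £39,300. income exceeds £94,300 by £58,350, which is 12 full-or-partial £5,000 increments; reduction = 12 × £120 = £1,440, leaving £37,860.
Tuition Credit: 4% of the £29,950 excess over £122,700 is £1,198; credit = £3,300 − £1,198 = £2,102.
Child Care Credit: £152,650 is at or below the £1,217,900 threshold, so the full £6,970 applies.
Total: £37,860 + £2,102 + £6,970 = £46,932.

£46,932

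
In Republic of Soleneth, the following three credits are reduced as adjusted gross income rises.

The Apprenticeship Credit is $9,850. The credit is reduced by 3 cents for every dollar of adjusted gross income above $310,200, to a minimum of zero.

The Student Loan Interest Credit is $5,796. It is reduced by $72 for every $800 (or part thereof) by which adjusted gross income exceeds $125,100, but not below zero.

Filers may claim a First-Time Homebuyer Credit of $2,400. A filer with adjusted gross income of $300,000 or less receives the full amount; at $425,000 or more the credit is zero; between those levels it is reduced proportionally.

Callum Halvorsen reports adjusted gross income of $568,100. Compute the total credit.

Apprenticeship Credit: 3% of the $257,900 excess over $310,200 is $7,737; credit = $9,850 − $7,737 = $2,113.
Student Loan Interest Credit: income exceeds $125,100 by $443,000 → 554 increments × $72 = $39,888 ≥ base, so the credit is $0.
First-Time Homebuyer Credit: $568,100 is at or above $425,000, so the credit is $0.
Total: $2,113 + $0 + $0 = $2,113.

$2,113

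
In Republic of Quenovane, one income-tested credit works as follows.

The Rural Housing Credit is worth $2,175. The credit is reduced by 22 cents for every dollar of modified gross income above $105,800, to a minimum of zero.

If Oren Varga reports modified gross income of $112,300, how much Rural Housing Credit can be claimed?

Rural Housing Credit: 22% of the $6,500 excess over $105,800 is $1,430; credit = $2,175 − $1,430 = $745.

$745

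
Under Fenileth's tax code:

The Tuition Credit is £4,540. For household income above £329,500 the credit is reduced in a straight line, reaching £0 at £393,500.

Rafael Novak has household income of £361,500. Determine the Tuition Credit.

£2,270

Tuition Credit: £361,500 is £32,000 into a £64,000 phase-out range, leaving 32,000/64,000 of the credit: £4,540 × 32,000/64,000 = £2,270.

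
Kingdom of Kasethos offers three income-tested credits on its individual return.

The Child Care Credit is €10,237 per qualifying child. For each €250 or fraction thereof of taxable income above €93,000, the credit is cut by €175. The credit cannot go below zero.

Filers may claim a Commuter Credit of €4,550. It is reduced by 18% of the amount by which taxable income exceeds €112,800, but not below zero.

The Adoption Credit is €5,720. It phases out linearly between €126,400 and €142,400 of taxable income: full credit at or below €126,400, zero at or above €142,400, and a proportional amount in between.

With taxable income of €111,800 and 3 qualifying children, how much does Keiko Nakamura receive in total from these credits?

Child Care Credit: base = 3 × €10,237 = €30,711. income exceeds €93,000 by €18,800, which is 76 full-or-partial €250 increments; reduction = 76 × €175 = €13,300, leaving €17,411.
Commuter Credit: €111,800 is at or below the €112,800 threshold, so the full €4,550 applies.
Adoption Credit: €111,800 is at or below the €126,400 threshold, so the full €5,720 applies.
Total: €17,411 + €4,550 + €5,720 = €27,681.

€27,681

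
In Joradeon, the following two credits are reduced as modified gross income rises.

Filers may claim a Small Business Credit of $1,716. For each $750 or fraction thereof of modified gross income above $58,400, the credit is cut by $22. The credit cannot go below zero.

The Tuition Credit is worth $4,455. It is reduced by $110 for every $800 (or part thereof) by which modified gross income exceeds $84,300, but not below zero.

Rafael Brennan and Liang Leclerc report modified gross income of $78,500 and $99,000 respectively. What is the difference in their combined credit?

$2,706

Rafael ($78,500): Small Business Credit: income exceeds $58,400 by $20,100, which is 27 full-or-partial $750 increments; reduction = 27 × $22 = $594, leaving $1,122. Tuition Credit: $78,500 is at or below the $84,300 threshold, so the full $4,455 applies. total $1,122 + $4,455 = $5,577
Liang ($99,000): Small Business Credit: income exceeds $58,400 by $40,600, which is 55 full-or-partial $750 increments; reduction = 55 × $22 = $1,210, leaving $506. Tuition Credit: income exceeds $84,300 by $14,700, which is 19 full-or-partial $800 increments; reduction = 19 × $110 = $2,090, leaving $2,365. total $506 + $2,365 = $2,871
Difference: |$5,577 − $2,871| = $2,706.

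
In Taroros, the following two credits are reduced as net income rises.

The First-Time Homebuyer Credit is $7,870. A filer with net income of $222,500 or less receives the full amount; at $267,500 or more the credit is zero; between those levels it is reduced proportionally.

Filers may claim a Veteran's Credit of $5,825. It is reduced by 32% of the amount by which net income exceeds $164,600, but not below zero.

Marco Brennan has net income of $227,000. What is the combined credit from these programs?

$7,083

First-Time Homebuyer Credit: $227,000 is $4,500 into a $45,000 phase-out range, leaving 40,500/45,000 of the credit: $7,870 × 40,500/45,000 = $7,083.
Veteran's Credit: 32% of the $62,400 excess over $164,600 is $19,968 ≥ base, so the credit is $0.
Total: $7,083 + $0 = $7,083.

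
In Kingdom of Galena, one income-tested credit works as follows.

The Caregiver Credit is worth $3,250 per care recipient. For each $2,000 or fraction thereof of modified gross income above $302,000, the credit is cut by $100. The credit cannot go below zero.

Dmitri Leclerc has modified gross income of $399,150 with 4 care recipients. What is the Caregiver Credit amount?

$8,100

Caregiver Credit: base = 4 × $3,250 = $13,000. income exceeds $302,000 by $97,150, which is 49 full-or-partial $2,000 increments; reduction = 49 × $100 = $4,900, leaving $8,100.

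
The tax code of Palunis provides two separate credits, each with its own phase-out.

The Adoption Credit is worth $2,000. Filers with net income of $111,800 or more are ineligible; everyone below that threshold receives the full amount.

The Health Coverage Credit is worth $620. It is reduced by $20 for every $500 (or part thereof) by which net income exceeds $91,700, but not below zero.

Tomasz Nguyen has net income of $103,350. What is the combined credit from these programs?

$2,140

Adoption Credit: $103,350 is below the $111,800 cutoff, so the full $2,000 applies.
Health Coverage Credit: income exceeds $91,700 by $11,650, which is 24 full-or-partial $500 increments; reduction = 24 × $20 = $480, leaving $140.
Total: $2,000 + $140 = $2,140.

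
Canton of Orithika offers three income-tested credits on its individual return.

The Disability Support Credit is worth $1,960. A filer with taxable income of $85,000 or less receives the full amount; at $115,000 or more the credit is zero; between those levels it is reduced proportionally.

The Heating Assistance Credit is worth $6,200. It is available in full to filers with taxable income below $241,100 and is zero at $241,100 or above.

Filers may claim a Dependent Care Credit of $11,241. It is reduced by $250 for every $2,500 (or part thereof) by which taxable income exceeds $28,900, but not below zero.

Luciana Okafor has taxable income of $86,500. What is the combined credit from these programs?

$13,303

Disability Support Credit: $86,500 is $1,500 into a $30,000 phase-out range, leaving 28,500/30,000 of the credit: $1,960 × 28,500/30,000 = $1,862.
Heating Assistance Credit: $86,500 is below the $241,100 cutoff, so the full $6,200 applies.
Dependent Care Credit: income exceeds $28,900 by $57,600, which is 24 full-or-partial $2,500 increments; reduction = 24 × $250 = $6,000, leaving $5,241.
Total: $1,862 + $6,200 + $5,241 = $13,303.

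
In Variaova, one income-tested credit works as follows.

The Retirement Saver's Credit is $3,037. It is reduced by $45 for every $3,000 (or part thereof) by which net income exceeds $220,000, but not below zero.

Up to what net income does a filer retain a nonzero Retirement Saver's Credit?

$421,000

After 67 increments the reduction is 67 × $45 = $3,015, leaving $22; one more increment wipes it out. Increment 67 ends at excess 67 × $3,000 = $201,000, so the highest qualifying income is $220,000 + $201,000 = $421,000.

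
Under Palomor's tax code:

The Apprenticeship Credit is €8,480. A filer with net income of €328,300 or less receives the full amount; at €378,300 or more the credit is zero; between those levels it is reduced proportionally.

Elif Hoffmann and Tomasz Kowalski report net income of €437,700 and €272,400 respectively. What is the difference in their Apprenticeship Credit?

Elif (€437,700): Apprenticeship Credit: €437,700 is at or above €378,300, so the credit is €0.
Tomasz (€272,400): Apprenticeship Credit: €272,400 is at or below the €328,300 threshold, so the full €8,480 applies.
Difference: |€0 − €8,480| = €8,480.

€8,480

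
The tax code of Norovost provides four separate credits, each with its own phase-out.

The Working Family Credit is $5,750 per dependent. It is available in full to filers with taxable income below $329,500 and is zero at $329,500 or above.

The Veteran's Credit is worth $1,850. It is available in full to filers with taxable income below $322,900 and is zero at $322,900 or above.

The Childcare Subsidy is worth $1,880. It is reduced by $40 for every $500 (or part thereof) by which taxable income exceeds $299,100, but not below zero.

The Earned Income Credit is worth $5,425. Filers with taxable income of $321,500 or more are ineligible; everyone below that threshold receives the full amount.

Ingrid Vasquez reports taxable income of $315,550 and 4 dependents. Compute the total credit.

Working Family Credit: base = 4 × $5,750 = $23,000. $315,550 is below the $329,500 cutoff, so the full $23,000 applies.
Veteran's Credit: $315,550 is below the $322,900 cutoff, so the full $1,850 applies.
Childcare Subsidy: income exceeds $299,100 by $16,450, which is 33 full-or-partial $500 increments; reduction = 33 × $40 = $1,320, leaving $560.
Earned Income Credit: $315,550 is below the $321,500 cutoff, so the full $5,425 applies.
Total: $23,000 + $1,850 + $560 + $5,425 = $30,835.

$30,835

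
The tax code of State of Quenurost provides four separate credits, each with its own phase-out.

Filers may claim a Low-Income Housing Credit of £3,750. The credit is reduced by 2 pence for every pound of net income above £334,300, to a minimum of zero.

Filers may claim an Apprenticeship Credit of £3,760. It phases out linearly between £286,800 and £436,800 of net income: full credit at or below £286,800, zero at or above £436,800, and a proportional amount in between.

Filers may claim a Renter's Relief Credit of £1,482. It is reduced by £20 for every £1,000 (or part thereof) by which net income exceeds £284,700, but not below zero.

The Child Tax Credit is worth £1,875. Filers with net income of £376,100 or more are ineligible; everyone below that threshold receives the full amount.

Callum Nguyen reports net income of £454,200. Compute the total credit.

Low-Income Housing Credit: 2% of the £119,900 excess over £334,300 is £2,398; credit = £3,750 − £2,398 = £1,352.
Apprenticeship Credit: £454,200 is at or above £436,800, so the credit is £0.
Renter's Relief Credit: income exceeds £284,700 by £169,500 → 170 increments × £20 = £3,400 ≥ base, so the credit is £0.
Child Tax Credit: £454,200 meets or exceeds the £376,100 cutoff, so the credit is £0.
Total: £1,352 + £0 + £0 + £0 = £1,352.

£1,352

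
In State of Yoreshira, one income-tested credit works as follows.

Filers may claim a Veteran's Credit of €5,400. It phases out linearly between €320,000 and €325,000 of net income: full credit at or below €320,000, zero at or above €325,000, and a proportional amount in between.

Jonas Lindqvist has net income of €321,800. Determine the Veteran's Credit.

Veteran's Credit: €321,800 is €1,800 into a €5,000 phase-out range, leaving 3,200/5,000 of the credit: €5,400 × 3,200/5,000 = €3,456.

€3,456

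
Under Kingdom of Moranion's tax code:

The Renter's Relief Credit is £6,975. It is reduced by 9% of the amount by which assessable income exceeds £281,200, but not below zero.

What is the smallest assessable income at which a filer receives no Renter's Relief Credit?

The credit falls by 9% of each pound above £281,200, so it reaches zero when the excess is £6,975 / 9% = £77,500: income = £281,200 + £77,500 = £358,700.

£358,700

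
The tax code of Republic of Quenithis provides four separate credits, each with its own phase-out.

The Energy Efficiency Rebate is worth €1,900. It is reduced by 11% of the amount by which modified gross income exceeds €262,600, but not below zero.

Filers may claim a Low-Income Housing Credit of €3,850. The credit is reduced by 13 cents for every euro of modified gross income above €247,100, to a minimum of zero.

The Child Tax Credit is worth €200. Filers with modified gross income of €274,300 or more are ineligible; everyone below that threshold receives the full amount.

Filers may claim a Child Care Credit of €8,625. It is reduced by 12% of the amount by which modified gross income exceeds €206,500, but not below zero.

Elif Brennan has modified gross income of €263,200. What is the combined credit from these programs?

Energy Efficiency Rebate: 11% of the €600 excess over €262,600 is €66; credit = €1,900 − €66 = €1,834.
Low-Income Housing Credit: 13% of the €16,100 excess over €247,100 is €2,093; credit = €3,850 − €2,093 = €1,757.
Child Tax Credit: €263,200 is below the €274,300 cutoff, so the full €200 applies.
Child Care Credit: 12% of the €56,700 excess over €206,500 is €6,804; credit = €8,625 − €6,804 = €1,821.
Total: €1,834 + €1,757 + €200 + €1,821 = €5,612.

€5,612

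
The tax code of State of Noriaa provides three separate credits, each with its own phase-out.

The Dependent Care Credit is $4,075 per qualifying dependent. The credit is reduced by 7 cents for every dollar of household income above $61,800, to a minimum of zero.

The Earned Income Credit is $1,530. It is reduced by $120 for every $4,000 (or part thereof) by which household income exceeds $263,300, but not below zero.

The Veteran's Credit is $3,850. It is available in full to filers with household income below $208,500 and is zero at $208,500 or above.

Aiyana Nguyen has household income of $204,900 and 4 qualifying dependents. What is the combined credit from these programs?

$11,663

Dependent Care Credit: base = 4 × $4,075 = $16,300. 7% of the $143,100 excess over $61,800 is $10,017; credit = $16,300 − $10,017 = $6,283.
Earned Income Credit: $204,900 is at or below the $263,300 threshold, so the full $1,530 applies.
Veteran's Credit: $204,900 is below the $208,500 cutoff, so the full $3,850 applies.
Total: $6,283 + $1,530 + $3,850 = $11,663.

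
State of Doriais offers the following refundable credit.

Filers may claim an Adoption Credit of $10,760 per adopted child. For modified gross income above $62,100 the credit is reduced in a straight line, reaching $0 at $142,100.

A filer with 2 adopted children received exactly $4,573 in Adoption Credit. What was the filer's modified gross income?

Full credit = 2 × $10,760 = $21,520.
$4,573 is 4,573/21,520 of the full $21,520, so 16,947/21,520 of the $80,000 range has been used: income = $62,100 + $80,000 × 16,947/21,520 = $125,100.

$125,100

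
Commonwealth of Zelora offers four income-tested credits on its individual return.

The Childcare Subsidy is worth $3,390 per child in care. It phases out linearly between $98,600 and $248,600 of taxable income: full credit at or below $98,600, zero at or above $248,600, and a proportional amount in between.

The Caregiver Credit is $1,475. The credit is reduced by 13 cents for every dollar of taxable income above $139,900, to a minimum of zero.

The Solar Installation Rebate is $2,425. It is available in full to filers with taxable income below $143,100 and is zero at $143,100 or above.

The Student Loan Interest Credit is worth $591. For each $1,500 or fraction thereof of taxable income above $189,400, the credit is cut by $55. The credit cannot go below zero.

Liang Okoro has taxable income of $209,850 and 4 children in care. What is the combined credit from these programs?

Childcare Subsidy: base = 4 × $3,390 = $13,560. $209,850 is $111,250 into a $150,000 phase-out range, leaving 38,750/150,000 of the credit: $13,560 × 38,750/150,000 = $3,503.
Caregiver Credit: 13% of the $69,950 excess over $139,900 is $9,093.50 ≥ base, so the credit is $0.
Solar Installation Rebate: $209,850 meets or exceeds the $143,100 cutoff, so the credit is $0.
Student Loan Interest Credit: income exceeds $189,400 by $20,450 → 14 increments × $55 = $770 ≥ base, so the credit is $0.
Total: $3,503 + $0 + $0 + $0 = $3,503.

$3,503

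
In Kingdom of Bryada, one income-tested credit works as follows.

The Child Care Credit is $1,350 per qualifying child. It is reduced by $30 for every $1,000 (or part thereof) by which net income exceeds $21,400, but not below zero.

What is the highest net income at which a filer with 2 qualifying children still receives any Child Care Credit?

$110,400

Full credit = 2 × $1,350 = $2,700.
After 89 increments the reduction is 89 × $30 = $2,670, leaving $30; one more increment wipes it out. Increment 89 ends at excess 89 × $1,000 = $89,000, so the highest qualifying income is $21,400 + $89,000 = $110,400.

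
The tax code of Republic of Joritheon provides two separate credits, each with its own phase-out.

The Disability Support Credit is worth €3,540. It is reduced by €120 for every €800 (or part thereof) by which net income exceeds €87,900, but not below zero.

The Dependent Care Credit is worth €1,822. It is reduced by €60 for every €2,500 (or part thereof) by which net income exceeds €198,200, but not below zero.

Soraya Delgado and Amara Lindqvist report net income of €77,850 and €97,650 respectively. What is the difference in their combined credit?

€1,560

Soraya (€77,850): Disability Support Credit: €77,850 is at or below the €87,900 threshold, so the full €3,540 applies. Dependent Care Credit: €77,850 is at or below the €198,200 threshold, so the full €1,822 applies. total €3,540 + €1,822 = €5,362
Amara (€97,650): Disability Support Credit: income exceeds €87,900 by €9,750, which is 13 full-or-partial €800 increments; reduction = 13 × €120 = €1,560, leaving €1,980. Dependent Care Credit: €97,650 is at or below the €198,200 threshold, so the full €1,822 applies. total €1,980 + €1,822 = €3,802
Difference: |€5,362 − €3,802| = €1,560.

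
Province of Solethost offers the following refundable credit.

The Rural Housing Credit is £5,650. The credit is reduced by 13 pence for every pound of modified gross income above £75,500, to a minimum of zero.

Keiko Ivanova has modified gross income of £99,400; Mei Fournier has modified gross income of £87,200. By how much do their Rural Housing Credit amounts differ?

£1,586

Keiko (£99,400): Rural Housing Credit: 13% of the £23,900 excess over £75,500 is £3,107; credit = £5,650 − £3,107 = £2,543.
Mei (£87,200): Rural Housing Credit: 13% of the £11,700 excess over £75,500 is £1,521; credit = £5,650 − £1,521 = £4,129.
Difference: |£2,543 − £4,129| = £1,586.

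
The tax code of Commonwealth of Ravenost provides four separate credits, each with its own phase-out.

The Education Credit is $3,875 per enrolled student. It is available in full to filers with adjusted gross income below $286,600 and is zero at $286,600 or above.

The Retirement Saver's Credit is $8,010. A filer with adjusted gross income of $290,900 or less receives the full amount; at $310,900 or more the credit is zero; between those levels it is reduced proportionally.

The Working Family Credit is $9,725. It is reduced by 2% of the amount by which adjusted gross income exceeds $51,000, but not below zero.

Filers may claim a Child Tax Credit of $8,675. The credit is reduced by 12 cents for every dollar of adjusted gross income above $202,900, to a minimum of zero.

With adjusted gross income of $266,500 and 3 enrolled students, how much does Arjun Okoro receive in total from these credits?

Education Credit: base = 3 × $3,875 = $11,625. $266,500 is below the $286,600 cutoff, so the full $11,625 applies.
Retirement Saver's Credit: $266,500 is at or below the $290,900 threshold, so the full $8,010 applies.
Working Family Credit: 2% of the $215,500 excess over $51,000 is $4,310; credit = $9,725 − $4,310 = $5,415.
Child Tax Credit: 12% of the $63,600 excess over $202,900 is $7,632; credit = $8,675 − $7,632 = $1,043.
Total: $11,625 + $8,010 + $5,415 + $1,043 = $26,093.

$26,093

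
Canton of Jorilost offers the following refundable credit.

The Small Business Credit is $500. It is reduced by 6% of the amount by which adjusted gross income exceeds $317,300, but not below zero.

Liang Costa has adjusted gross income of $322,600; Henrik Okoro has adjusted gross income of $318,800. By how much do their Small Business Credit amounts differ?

$228

Liang ($322,600): Small Business Credit: 6% of the $5,300 excess over $317,300 is $318; credit = $500 − $318 = $182.
Henrik ($318,800): Small Business Credit: 6% of the $1,500 excess over $317,300 is $90; credit = $500 − $90 = $410.
Difference: |$182 − $410| = $228.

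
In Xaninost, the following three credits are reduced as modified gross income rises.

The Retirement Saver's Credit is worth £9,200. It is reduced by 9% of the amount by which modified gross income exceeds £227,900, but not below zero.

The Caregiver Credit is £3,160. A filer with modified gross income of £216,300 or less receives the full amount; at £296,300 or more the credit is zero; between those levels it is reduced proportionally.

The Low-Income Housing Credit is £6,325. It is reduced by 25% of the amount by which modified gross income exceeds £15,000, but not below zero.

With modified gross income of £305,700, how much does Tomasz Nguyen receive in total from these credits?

Retirement Saver's Credit: 9% of the £77,800 excess over £227,900 is £7,002; credit = £9,200 − £7,002 = £2,198.
Caregiver Credit: £305,700 is at or above £296,300, so the credit is £0.
Low-Income Housing Credit: 25% of the £290,700 excess over £15,000 is £72,675 ≥ base, so the credit is £0.
Total: £2,198 + £0 + £0 = £2,198.

£2,198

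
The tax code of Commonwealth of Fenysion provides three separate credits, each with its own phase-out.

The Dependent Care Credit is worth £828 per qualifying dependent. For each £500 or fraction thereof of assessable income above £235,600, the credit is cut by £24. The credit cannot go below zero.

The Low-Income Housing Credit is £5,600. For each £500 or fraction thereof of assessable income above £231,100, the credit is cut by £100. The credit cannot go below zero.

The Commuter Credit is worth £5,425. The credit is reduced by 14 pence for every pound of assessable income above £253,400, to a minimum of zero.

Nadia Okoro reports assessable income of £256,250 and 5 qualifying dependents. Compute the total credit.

£8,658

Dependent Care Credit: base = 5 × £828 = £4,140. income exceeds £235,600 by £20,650, which is 42 full-or-partial £500 increments; reduction = 42 × £24 = £1,008, leaving £3,132.
Low-Income Housing Credit: income exceeds £231,100 by £25,150, which is 51 full-or-partial £500 increments; reduction = 51 × £100 = £5,100, leaving £500.
Commuter Credit: 14% of the £2,850 excess over £253,400 is £399; credit = £5,425 − £399 = £5,026.
Total: £3,132 + £500 + £5,026 = £8,658.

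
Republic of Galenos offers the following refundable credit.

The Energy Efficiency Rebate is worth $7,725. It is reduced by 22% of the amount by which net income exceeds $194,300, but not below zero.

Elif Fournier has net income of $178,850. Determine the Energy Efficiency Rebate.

Energy Efficiency Rebate: $178,850 is at or below the $194,300 threshold, so the full $7,725 applies.

$7,725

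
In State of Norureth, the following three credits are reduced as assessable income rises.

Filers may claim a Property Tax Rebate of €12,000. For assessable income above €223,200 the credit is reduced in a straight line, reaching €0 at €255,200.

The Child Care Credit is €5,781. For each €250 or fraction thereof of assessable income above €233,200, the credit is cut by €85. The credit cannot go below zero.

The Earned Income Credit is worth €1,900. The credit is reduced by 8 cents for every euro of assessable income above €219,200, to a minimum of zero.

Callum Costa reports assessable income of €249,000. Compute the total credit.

€2,666

Property Tax Rebate: €249,000 is €25,800 into a €32,000 phase-out range, leaving 6,200/32,000 of the credit: €12,000 × 6,200/32,000 = €2,325.
Child Care Credit: income exceeds €233,200 by €15,800, which is 64 full-or-partial €250 increments; reduction = 64 × €85 = €5,440, leaving €341.
Earned Income Credit: 8% of the €29,800 excess over €219,200 is €2,384 ≥ base, so the credit is €0.
Total: €2,325 + €341 + €0 = €2,666.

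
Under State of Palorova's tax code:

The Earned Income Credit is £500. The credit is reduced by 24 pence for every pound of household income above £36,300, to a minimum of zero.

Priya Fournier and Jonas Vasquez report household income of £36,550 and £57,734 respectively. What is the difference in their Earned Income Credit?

£440

Priya (£36,550): Earned Income Credit: 24% of the £250 excess over £36,300 is £60; credit = £500 − £60 = £440.
Jonas (£57,734): Earned Income Credit: 24% of the £21,434 excess over £36,300 is £5,144.16 ≥ base, so the credit is £0.
Difference: |£440 − £0| = £440.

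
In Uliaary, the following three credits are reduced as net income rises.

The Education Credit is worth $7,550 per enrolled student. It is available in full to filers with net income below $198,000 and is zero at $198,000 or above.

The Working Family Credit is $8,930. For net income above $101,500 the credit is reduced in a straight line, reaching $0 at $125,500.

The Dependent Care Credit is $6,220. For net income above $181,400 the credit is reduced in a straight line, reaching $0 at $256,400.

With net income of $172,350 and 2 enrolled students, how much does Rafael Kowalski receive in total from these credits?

$21,320

Education Credit: base = 2 × $7,550 = $15,100. $172,350 is below the $198,000 cutoff, so the full $15,100 applies.
Working Family Credit: $172,350 is at or above $125,500, so the credit is $0.
Dependent Care Credit: $172,350 is at or below the $181,400 threshold, so the full $6,220 applies.
Total: $15,100 + $0 + $6,220 = $21,320.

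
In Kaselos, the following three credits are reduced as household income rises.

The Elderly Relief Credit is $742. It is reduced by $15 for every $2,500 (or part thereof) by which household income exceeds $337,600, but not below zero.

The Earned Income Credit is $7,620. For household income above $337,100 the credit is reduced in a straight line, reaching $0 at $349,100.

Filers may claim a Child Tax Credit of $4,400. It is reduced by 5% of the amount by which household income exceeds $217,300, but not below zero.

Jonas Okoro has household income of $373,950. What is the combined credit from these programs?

$517

Elderly Relief Credit: income exceeds $337,600 by $36,350, which is 15 full-or-partial $2,500 increments; reduction = 15 × $15 = $225, leaving $517.
Earned Income Credit: $373,950 is at or above $349,100, so the credit is $0.
Child Tax Credit: 5% of the $156,650 excess over $217,300 is $7,832.50 ≥ base, so the credit is $0.
Total: $517 + $0 + $0 = $517.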